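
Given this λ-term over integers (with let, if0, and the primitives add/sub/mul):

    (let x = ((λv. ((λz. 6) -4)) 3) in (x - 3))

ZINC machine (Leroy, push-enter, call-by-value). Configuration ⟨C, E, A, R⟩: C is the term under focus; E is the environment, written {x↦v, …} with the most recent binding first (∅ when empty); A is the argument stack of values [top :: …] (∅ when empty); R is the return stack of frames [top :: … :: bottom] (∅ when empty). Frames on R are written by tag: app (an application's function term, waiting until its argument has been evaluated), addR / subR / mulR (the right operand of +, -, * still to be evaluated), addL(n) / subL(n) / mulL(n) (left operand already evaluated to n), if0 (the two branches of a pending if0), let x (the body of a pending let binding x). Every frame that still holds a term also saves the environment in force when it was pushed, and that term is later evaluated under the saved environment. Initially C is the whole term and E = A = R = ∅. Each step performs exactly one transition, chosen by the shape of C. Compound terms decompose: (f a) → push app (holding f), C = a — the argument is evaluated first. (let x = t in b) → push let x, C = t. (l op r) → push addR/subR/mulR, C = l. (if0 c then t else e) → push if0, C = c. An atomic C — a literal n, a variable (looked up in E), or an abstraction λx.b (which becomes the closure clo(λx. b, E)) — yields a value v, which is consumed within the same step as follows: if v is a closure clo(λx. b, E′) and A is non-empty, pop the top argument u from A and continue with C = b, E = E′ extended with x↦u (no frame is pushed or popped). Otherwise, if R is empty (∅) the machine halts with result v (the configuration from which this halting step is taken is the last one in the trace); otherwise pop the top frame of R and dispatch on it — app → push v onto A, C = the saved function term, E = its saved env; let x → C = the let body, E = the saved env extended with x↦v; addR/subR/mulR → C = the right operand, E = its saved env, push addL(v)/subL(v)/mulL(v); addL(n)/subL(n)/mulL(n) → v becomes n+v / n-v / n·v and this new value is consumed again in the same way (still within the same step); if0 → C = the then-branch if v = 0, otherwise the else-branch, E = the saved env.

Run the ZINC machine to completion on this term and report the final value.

Answer: 3

Execution trace:
0. [C=(let x = ((λv. ((λz. 6) -4)) 3) in (x - 3)) | E=∅ | A=∅ | R=∅]
1. [C=((λv. ((λz. 6) -4)) 3) | E=∅ | A=∅ | R=[let x]]
2. [C=3 | E=∅ | A=∅ | R=[app :: let x]]
3. [C=(λv. ((λz. 6) -4)) | E=∅ | A=[3] | R=[let x]]
4. [C=((λz. 6) -4) | E={v↦3} | A=∅ | R=[let x]]
5. [C=-4 | E={v↦3} | A=∅ | R=[app :: let x]]
6. [C=(λz. 6) | E={v↦3} | A=[-4] | R=[let x]]
7. [C=6 | E={z↦-4, v↦3} | A=∅ | R=[let x]]
8. [C=(x - 3) | E={x↦6} | A=∅ | R=∅]
9. [C=x | E={x↦6} | A=∅ | R=[subR]]
10. [C=3 | E={x↦6} | A=∅ | R=[subL(6)]]
→ final value 3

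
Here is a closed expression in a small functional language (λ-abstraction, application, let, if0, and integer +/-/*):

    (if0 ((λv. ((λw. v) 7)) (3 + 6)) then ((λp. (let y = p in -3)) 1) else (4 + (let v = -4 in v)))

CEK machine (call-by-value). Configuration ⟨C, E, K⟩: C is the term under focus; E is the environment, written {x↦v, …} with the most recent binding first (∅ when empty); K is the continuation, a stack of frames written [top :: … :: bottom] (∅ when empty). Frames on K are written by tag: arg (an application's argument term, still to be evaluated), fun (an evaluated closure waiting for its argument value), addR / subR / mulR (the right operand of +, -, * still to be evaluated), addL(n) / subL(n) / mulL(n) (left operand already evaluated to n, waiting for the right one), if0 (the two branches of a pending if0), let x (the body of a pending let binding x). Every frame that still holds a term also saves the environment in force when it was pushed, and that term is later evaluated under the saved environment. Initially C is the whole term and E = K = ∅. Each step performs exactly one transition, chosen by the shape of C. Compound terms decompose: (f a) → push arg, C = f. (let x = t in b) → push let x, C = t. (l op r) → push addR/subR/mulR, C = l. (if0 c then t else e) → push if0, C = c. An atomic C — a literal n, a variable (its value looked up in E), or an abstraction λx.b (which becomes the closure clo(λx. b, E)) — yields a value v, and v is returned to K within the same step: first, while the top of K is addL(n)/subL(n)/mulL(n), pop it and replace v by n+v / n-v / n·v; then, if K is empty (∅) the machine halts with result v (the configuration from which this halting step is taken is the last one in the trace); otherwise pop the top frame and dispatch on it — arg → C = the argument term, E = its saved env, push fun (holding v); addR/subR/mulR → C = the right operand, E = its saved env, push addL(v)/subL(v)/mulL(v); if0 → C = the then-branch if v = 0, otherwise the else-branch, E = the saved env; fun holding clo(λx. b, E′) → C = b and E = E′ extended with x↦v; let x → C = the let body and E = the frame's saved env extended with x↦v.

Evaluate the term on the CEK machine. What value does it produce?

step 0: [C=(if0 ((λv. ((λw. v) 7)) (3 + 6)) then ((λp. (let y = p in -3)) 1) else (4 + (let v = -4 in v))) | E=∅ | K=∅]
step 1: [C=((λv. ((λw. v) 7)) (3 + 6)) | E=∅ | K=[if0]]
step 2: [C=(λv. ((λw. v) 7)) | E=∅ | K=[arg :: if0]]
step 3: [C=(3 + 6) | E=∅ | K=[fun :: if0]]
step 4: [C=3 | E=∅ | K=[addR :: fun :: if0]]
step 5: [C=6 | E=∅ | K=[addL(3) :: fun :: if0]]
step 6: [C=((λw. v) 7) | E={v↦9} | K=[if0]]
step 7: [C=(λw. v) | E={v↦9} | K=[arg :: if0]]
step 8: [C=7 | E={v↦9} | K=[fun :: if0]]
step 9: [C=v | E={w↦7, v↦9} | K=[if0]]
step 10: [C=(4 + (let v = -4 in v)) | E=∅ | K=∅]
step 11: [C=4 | E=∅ | K=[addR]]
step 12: [C=(let v = -4 in v) | E=∅ | K=[addL(4)]]
step 13: [C=-4 | E=∅ | K=[let v :: addL(4)]]
step 14: [C=v | E={v↦-4} | K=[addL(4)]]
→ final value 0

Answer: 0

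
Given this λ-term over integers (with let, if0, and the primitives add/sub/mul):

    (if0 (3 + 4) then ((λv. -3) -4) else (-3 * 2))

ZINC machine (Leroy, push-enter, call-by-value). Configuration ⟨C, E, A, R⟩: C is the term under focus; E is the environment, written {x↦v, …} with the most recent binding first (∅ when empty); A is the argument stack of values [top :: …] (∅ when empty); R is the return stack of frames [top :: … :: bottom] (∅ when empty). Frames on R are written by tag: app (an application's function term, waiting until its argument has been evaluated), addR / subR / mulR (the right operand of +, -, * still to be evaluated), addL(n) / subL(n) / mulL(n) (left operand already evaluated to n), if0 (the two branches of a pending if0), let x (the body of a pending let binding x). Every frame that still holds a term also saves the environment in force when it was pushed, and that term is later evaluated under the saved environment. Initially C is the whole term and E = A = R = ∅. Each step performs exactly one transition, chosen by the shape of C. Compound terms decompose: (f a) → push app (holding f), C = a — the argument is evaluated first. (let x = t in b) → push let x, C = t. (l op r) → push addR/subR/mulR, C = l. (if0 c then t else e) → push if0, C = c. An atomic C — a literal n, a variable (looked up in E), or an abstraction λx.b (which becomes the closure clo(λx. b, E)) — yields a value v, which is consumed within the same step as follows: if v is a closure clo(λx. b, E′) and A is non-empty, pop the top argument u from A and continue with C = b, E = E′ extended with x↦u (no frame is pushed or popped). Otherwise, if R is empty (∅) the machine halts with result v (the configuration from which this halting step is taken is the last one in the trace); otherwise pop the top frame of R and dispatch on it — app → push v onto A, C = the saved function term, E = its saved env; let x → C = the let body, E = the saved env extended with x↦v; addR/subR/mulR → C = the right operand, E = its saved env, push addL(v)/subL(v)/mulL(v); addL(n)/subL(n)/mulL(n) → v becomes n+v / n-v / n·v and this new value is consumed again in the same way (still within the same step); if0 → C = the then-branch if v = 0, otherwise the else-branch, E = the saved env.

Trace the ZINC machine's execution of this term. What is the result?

0. <C=(if0 (3 + 4) then ((λv. -3) -4) else (-3 * 2)), E=∅, A=∅, R=∅>
1. <C=(3 + 4), E=∅, A=∅, R=[if0]>
2. <C=3, E=∅, A=∅, R=[addR :: if0]>
3. <C=4, E=∅, A=∅, R=[addL(3) :: if0]>
4. <C=(-3 * 2), E=∅, A=∅, R=∅>
5. <C=-3, E=∅, A=∅, R=[mulR]>
6. <C=2, E=∅, A=∅, R=[mulL(-3)]>
→ final value -6

Answer: -6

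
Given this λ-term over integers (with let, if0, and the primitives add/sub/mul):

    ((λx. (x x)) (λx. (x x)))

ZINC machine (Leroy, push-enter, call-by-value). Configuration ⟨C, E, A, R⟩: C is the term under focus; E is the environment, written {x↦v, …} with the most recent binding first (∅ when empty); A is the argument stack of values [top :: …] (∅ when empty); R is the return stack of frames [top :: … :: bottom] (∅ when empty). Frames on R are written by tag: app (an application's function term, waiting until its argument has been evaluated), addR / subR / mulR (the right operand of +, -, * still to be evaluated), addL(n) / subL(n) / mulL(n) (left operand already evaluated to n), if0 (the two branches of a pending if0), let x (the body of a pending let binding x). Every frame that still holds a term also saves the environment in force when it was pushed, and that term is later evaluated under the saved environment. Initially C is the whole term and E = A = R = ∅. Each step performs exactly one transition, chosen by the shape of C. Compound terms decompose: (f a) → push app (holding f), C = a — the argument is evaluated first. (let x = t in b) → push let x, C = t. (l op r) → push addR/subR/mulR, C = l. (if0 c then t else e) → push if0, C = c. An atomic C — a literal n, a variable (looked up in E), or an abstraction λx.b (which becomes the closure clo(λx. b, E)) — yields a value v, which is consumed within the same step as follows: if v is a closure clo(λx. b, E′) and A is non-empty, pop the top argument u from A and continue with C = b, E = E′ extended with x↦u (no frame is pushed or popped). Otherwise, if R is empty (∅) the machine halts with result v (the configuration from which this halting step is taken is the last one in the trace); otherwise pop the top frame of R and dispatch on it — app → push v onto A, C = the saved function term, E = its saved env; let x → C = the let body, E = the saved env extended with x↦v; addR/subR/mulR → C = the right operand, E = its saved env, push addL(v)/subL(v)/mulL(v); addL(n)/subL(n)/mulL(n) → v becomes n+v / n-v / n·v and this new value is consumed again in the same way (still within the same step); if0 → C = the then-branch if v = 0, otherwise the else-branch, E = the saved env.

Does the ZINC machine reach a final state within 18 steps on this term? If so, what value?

[0] ⟨C=((λx. (x x)) (λx. (x x))); E=∅; A=∅; R=∅⟩
[1] ⟨C=(λx. (x x)); E=∅; A=∅; R=[app]⟩
[2] ⟨C=(λx. (x x)); E=∅; A=[clo(λx. (x x), ∅)]; R=∅⟩
[3] ⟨C=(x x); E={x↦clo(λx. (x x), ∅)}; A=∅; R=∅⟩
[4] ⟨C=x; E={x↦clo(λx. (x x), ∅)}; A=∅; R=[app]⟩
[5] ⟨C=x; E={x↦clo(λx. (x x), ∅)}; A=[clo(λx. (x x), ∅)]; R=∅⟩
… configuration repeats with period 3 (steps 3–5 recur indefinitely) …

Answer: DIVERGES (no final state within 18 steps)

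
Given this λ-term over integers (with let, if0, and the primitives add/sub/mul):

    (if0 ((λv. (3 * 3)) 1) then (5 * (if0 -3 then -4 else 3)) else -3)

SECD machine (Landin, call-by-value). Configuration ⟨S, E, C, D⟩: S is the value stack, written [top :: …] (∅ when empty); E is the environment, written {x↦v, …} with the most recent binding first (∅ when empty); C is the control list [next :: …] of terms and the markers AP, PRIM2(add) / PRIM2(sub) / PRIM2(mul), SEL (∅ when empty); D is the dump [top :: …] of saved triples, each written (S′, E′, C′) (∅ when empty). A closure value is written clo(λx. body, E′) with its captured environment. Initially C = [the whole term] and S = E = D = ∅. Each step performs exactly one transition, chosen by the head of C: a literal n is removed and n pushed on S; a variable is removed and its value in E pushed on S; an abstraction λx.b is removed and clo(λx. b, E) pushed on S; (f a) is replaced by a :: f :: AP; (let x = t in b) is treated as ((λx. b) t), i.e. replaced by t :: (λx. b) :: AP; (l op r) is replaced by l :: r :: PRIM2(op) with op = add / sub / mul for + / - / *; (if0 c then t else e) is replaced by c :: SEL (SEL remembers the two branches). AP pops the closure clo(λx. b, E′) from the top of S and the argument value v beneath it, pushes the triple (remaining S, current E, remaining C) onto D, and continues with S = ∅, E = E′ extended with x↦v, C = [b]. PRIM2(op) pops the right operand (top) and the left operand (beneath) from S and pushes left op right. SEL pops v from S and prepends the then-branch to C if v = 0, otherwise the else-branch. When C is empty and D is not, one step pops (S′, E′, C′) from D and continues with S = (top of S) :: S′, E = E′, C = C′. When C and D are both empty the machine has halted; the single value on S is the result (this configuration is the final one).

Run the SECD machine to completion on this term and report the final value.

t=0: [S=∅ | E=∅ | C=[(if0 ((λv. (3 * 3)) 1) then (5 * (if0 -3 then -4 else 3)) else -3)] | D=∅]
t=1: [S=∅ | E=∅ | C=[((λv. (3 * 3)) 1) :: SEL] | D=∅]
t=2: [S=∅ | E=∅ | C=[1 :: (λv. (3 * 3)) :: AP :: SEL] | D=∅]
t=3: [S=[1] | E=∅ | C=[(λv. (3 * 3)) :: AP :: SEL] | D=∅]
t=4: [S=[clo(λv. (3 * 3), ∅) :: 1] | E=∅ | C=[AP :: SEL] | D=∅]
t=5: [S=∅ | E={v↦1} | C=[(3 * 3)] | D=[(∅, ∅, [SEL])]]
t=6: [S=∅ | E={v↦1} | C=[3 :: 3 :: PRIM2(mul)] | D=[(∅, ∅, [SEL])]]
t=7: [S=[3] | E={v↦1} | C=[3 :: PRIM2(mul)] | D=[(∅, ∅, [SEL])]]
t=8: [S=[3 :: 3] | E={v↦1} | C=[PRIM2(mul)] | D=[(∅, ∅, [SEL])]]
t=9: [S=[9] | E={v↦1} | C=∅ | D=[(∅, ∅, [SEL])]]
t=10: [S=[9] | E=∅ | C=[SEL] | D=∅]
t=11: [S=∅ | E=∅ | C=[-3] | D=∅]
t=12: [S=[-3] | E=∅ | C=∅ | D=∅]
→ final value -3

Answer: -3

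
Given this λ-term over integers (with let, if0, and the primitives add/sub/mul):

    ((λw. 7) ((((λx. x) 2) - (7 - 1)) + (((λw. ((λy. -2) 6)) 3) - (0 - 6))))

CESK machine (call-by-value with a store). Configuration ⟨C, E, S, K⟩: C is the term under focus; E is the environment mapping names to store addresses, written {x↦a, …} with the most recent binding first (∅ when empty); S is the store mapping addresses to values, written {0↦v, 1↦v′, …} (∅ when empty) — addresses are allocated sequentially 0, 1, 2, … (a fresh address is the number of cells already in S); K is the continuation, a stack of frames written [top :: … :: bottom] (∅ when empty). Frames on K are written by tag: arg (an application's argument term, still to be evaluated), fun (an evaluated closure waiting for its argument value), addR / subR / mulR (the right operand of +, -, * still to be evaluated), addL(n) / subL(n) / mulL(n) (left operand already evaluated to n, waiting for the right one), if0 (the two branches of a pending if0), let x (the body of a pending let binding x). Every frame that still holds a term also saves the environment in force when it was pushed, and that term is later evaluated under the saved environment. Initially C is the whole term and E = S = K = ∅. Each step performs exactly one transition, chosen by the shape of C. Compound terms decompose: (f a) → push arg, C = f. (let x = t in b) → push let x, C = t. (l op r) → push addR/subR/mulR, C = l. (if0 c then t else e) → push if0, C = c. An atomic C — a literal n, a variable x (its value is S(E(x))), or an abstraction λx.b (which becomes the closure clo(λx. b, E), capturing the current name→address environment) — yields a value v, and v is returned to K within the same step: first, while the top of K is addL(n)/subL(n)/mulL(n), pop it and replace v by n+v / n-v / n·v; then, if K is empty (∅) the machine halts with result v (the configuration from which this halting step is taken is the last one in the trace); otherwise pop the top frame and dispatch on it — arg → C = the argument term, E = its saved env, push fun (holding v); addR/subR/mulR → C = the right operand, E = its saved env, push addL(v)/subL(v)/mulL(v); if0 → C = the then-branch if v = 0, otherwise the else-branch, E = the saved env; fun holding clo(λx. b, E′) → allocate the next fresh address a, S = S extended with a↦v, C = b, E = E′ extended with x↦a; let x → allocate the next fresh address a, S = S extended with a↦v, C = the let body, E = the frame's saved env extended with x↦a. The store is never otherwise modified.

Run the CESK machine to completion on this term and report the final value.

Answer: 7

Derivation:
[0] [C=((λw. 7) ((((λx. x) 2) - (7 - 1)) + (((λw. ((λy. -2) 6)) 3) - (0 - 6)))) | E=∅ | S=∅ | K=∅]
[1] [C=(λw. 7) | E=∅ | S=∅ | K=[arg]]
[2] [C=((((λx. x) 2) - (7 - 1)) + (((λw. ((λy. -2) 6)) 3) - (0 - 6))) | E=∅ | S=∅ | K=[fun]]
[3] [C=(((λx. x) 2) - (7 - 1)) | E=∅ | S=∅ | K=[addR :: fun]]
[4] [C=((λx. x) 2) | E=∅ | S=∅ | K=[subR :: addR :: fun]]
[5] [C=(λx. x) | E=∅ | S=∅ | K=[arg :: subR :: addR :: fun]]
[6] [C=2 | E=∅ | S=∅ | K=[fun :: subR :: addR :: fun]]
[7] [C=x | E={x↦0} | S={0↦2} | K=[subR :: addR :: fun]]
[8] [C=(7 - 1) | E=∅ | S={0↦2} | K=[subL(2) :: addR :: fun]]
[9] [C=7 | E=∅ | S={0↦2} | K=[subR :: subL(2) :: addR :: fun]]
[10] [C=1 | E=∅ | S={0↦2} | K=[subL(7) :: subL(2) :: addR :: fun]]
[11] [C=(((λw. ((λy. -2) 6)) 3) - (0 - 6)) | E=∅ | S={0↦2} | K=[addL(-4) :: fun]]
[12] [C=((λw. ((λy. -2) 6)) 3) | E=∅ | S={0↦2} | K=[subR :: addL(-4) :: fun]]
[13] [C=(λw. ((λy. -2) 6)) | E=∅ | S={0↦2} | K=[arg :: subR :: addL(-4) :: fun]]
[14] [C=3 | E=∅ | S={0↦2} | K=[fun :: subR :: addL(-4) :: fun]]
[15] [C=((λy. -2) 6) | E={w↦1} | S={0↦2, 1↦3} | K=[subR :: addL(-4) :: fun]]
[16] [C=(λy. -2) | E={w↦1} | S={0↦2, 1↦3} | K=[arg :: subR :: addL(-4) :: fun]]
[17] [C=6 | E={w↦1} | S={0↦2, 1↦3} | K=[fun :: subR :: addL(-4) :: fun]]
[18] [C=-2 | E={y↦2, w↦1} | S={0↦2, 1↦3, 2↦6} | K=[subR :: addL(-4) :: fun]]
[19] [C=(0 - 6) | E=∅ | S={0↦2, 1↦3, 2↦6} | K=[subL(-2) :: addL(-4) :: fun]]
[20] [C=0 | E=∅ | S={0↦2, 1↦3, 2↦6} | K=[subR :: subL(-2) :: addL(-4) :: fun]]
[21] [C=6 | E=∅ | S={0↦2, 1↦3, 2↦6} | K=[subL(0) :: subL(-2) :: addL(-4) :: fun]]
[22] [C=7 | E={w↦3} | S={0↦2, 1↦3, 2↦6, 3↦0} | K=∅]
→ final value 7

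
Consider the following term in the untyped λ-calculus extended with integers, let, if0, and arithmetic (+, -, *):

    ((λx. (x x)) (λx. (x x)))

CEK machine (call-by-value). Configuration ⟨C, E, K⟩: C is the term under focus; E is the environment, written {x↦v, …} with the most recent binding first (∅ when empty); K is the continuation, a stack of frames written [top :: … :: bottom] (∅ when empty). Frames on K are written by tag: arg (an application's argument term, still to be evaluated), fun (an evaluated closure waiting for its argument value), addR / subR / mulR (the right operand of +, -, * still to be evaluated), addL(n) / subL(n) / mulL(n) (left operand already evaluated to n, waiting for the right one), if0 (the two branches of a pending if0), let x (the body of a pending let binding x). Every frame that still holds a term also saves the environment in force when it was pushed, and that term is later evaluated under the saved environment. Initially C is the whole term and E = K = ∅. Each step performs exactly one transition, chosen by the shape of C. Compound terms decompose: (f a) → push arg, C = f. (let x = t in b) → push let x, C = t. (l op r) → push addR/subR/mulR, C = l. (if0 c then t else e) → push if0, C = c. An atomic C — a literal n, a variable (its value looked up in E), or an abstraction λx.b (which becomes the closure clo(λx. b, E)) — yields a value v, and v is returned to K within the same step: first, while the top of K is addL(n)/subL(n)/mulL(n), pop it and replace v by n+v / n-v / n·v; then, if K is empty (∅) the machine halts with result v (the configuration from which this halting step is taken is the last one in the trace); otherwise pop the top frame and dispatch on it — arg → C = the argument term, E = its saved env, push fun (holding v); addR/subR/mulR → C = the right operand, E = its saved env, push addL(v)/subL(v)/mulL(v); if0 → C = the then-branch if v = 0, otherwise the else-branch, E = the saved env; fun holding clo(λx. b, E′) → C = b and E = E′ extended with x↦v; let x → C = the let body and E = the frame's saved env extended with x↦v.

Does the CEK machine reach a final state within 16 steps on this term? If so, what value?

Answer: DIVERGES (no final state within 16 steps)

Derivation:
0. ⟨C=((λx. (x x)) (λx. (x x))); E=∅; K=∅⟩
1. ⟨C=(λx. (x x)); E=∅; K=[arg]⟩
2. ⟨C=(λx. (x x)); E=∅; K=[fun]⟩
3. ⟨C=(x x); E={x↦clo(λx. (x x), ∅)}; K=∅⟩
4. ⟨C=x; E={x↦clo(λx. (x x), ∅)}; K=[arg]⟩
5. ⟨C=x; E={x↦clo(λx. (x x), ∅)}; K=[fun]⟩
… configuration repeats with period 3 (steps 3–5 recur indefinitely) …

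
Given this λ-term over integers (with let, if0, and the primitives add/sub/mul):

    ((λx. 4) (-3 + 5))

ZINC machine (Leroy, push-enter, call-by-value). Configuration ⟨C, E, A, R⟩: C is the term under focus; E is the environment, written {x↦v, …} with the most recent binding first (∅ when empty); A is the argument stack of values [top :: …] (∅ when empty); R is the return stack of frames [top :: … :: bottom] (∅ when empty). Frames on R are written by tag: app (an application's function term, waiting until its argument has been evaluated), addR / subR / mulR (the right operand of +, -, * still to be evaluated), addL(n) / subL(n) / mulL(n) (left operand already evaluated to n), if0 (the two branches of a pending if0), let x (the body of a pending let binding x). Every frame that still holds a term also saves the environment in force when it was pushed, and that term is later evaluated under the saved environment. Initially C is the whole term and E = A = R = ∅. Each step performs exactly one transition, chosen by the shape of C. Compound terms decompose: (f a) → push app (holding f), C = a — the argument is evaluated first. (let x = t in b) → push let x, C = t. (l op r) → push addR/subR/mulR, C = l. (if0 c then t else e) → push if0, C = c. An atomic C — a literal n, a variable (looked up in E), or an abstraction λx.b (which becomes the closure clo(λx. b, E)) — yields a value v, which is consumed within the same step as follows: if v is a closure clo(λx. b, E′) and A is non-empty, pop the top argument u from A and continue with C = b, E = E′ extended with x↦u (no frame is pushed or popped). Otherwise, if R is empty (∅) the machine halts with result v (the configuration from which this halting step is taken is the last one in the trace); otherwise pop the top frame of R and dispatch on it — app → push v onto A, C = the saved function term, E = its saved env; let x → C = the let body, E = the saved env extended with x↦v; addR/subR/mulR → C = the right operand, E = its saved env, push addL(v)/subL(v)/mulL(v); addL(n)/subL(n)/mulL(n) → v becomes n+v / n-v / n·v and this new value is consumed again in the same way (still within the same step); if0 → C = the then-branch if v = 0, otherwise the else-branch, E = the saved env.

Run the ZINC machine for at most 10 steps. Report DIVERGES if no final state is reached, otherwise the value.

[0] <C=((λx. 4) (-3 + 5)), E=∅, A=∅, R=∅>
[1] <C=(-3 + 5), E=∅, A=∅, R=[app]>
[2] <C=-3, E=∅, A=∅, R=[addR :: app]>
[3] <C=5, E=∅, A=∅, R=[addL(-3) :: app]>
[4] <C=(λx. 4), E=∅, A=[2], R=∅>
[5] <C=4, E={x↦2}, A=∅, R=∅>
→ final value 4

Answer: 4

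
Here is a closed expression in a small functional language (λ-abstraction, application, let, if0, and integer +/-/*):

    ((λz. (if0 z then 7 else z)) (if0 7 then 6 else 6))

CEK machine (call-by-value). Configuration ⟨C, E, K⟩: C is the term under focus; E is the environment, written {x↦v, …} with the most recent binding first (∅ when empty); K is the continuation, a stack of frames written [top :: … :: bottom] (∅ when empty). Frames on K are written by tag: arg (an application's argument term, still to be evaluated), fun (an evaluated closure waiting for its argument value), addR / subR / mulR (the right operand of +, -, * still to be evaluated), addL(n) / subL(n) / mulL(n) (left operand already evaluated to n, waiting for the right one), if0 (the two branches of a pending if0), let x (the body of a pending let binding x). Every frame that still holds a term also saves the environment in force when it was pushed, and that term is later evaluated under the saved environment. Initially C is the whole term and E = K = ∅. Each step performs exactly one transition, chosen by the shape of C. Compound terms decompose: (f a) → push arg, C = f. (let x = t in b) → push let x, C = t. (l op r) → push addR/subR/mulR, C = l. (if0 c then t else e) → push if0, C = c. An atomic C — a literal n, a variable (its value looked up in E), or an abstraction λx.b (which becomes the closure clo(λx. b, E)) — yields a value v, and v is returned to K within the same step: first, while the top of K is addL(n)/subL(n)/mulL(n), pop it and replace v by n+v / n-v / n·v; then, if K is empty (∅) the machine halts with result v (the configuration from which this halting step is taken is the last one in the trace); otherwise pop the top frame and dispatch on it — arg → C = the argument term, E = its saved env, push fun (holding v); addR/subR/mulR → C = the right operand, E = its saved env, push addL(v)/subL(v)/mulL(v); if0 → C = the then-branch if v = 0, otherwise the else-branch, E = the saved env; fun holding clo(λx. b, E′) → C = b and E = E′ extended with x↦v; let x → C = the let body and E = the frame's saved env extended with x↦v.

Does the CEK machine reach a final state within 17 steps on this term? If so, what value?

0. <C=((λz. (if0 z then 7 else z)) (if0 7 then 6 else 6)), E=∅, K=∅>
1. <C=(λz. (if0 z then 7 else z)), E=∅, K=[arg]>
2. <C=(if0 7 then 6 else 6), E=∅, K=[fun]>
3. <C=7, E=∅, K=[if0 :: fun]>
4. <C=6, E=∅, K=[fun]>
5. <C=(if0 z then 7 else z), E={z↦6}, K=∅>
6. <C=z, E={z↦6}, K=[if0]>
7. <C=z, E={z↦6}, K=∅>
→ final value 6

Answer: 6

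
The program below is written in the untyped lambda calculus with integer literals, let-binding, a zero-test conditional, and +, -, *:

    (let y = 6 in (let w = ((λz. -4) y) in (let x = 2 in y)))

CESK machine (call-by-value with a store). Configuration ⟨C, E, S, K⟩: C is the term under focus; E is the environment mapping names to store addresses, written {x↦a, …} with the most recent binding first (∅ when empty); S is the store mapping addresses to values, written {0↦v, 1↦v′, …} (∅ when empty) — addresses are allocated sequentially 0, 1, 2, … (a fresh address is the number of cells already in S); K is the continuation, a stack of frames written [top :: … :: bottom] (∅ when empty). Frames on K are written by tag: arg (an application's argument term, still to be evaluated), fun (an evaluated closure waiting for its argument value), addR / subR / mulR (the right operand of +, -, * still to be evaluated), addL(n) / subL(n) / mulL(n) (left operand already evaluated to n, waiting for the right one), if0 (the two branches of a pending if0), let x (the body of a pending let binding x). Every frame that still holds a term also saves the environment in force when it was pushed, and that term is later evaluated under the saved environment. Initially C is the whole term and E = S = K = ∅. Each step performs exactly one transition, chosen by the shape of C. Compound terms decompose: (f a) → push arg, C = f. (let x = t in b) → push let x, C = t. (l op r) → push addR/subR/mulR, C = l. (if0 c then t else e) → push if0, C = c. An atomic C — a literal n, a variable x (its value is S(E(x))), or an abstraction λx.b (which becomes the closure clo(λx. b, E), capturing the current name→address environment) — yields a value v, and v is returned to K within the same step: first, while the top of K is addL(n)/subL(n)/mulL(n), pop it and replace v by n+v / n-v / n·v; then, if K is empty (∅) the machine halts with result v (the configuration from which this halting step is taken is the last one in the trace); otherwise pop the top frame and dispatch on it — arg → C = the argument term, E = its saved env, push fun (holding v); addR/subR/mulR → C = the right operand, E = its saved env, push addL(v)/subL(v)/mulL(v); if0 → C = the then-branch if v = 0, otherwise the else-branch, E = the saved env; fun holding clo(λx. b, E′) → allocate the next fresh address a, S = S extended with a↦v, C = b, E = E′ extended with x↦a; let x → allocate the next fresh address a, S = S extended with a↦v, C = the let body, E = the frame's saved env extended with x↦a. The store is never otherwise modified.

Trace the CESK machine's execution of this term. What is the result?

[0] ⟨C=(let y = 6 in (let w = ((λz. -4) y) in (let x = 2 in y))); E=∅; S=∅; K=∅⟩
[1] ⟨C=6; E=∅; S=∅; K=[let y]⟩
[2] ⟨C=(let w = ((λz. -4) y) in (let x = 2 in y)); E={y↦0}; S={0↦6}; K=∅⟩
[3] ⟨C=((λz. -4) y); E={y↦0}; S={0↦6}; K=[let w]⟩
[4] ⟨C=(λz. -4); E={y↦0}; S={0↦6}; K=[arg :: let w]⟩
[5] ⟨C=y; E={y↦0}; S={0↦6}; K=[fun :: let w]⟩
[6] ⟨C=-4; E={z↦1, y↦0}; S={0↦6, 1↦6}; K=[let w]⟩
[7] ⟨C=(let x = 2 in y); E={w↦2, y↦0}; S={0↦6, 1↦6, 2↦-4}; K=∅⟩
[8] ⟨C=2; E={w↦2, y↦0}; S={0↦6, 1↦6, 2↦-4}; K=[let x]⟩
[9] ⟨C=y; E={x↦3, w↦2, y↦0}; S={0↦6, 1↦6, 2↦-4, 3↦2}; K=∅⟩
→ final value 6

Answer: 6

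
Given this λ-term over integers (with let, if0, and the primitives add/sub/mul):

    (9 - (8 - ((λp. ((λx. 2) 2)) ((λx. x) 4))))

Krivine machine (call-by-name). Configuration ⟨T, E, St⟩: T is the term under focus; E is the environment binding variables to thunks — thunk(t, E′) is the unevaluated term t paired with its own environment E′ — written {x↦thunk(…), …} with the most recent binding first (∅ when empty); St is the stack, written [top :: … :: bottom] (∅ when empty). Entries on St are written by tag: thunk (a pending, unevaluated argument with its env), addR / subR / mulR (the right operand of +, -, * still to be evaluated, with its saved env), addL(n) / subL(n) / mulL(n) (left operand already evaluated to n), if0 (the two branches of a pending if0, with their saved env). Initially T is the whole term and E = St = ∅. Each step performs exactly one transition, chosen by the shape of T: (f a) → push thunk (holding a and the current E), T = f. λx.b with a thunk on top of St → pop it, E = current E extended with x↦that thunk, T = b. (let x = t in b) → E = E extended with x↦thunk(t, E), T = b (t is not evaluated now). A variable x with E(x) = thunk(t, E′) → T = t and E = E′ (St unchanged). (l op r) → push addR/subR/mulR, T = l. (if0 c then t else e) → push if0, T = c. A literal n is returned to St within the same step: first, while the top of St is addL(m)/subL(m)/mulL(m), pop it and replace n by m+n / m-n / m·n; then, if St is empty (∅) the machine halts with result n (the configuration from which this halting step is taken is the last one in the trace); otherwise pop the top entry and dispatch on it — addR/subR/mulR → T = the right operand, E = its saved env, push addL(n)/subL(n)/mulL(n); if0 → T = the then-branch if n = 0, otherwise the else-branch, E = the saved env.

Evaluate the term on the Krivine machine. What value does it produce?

[0] ⟨T=(9 - (8 - ((λp. ((λx. 2) 2)) ((λx. x) 4)))); E=∅; St=∅⟩
[1] ⟨T=9; E=∅; St=[subR]⟩
[2] ⟨T=(8 - ((λp. ((λx. 2) 2)) ((λx. x) 4))); E=∅; St=[subL(9)]⟩
[3] ⟨T=8; E=∅; St=[subR :: subL(9)]⟩
[4] ⟨T=((λp. ((λx. 2) 2)) ((λx. x) 4)); E=∅; St=[subL(8) :: subL(9)]⟩
[5] ⟨T=(λp. ((λx. 2) 2)); E=∅; St=[thunk :: subL(8) :: subL(9)]⟩
[6] ⟨T=((λx. 2) 2); E={p↦thunk(((λx. x) 4), ∅)}; St=[subL(8) :: subL(9)]⟩
[7] ⟨T=(λx. 2); E={p↦thunk(((λx. x) 4), ∅)}; St=[thunk :: subL(8) :: subL(9)]⟩
[8] ⟨T=2; E={x↦thunk(2, {p↦thunk(((λx. x) 4), ∅)}), p↦thunk(((λx. x) 4), ∅)}; St=[subL(8) :: subL(9)]⟩
→ final value 3

Answer: 3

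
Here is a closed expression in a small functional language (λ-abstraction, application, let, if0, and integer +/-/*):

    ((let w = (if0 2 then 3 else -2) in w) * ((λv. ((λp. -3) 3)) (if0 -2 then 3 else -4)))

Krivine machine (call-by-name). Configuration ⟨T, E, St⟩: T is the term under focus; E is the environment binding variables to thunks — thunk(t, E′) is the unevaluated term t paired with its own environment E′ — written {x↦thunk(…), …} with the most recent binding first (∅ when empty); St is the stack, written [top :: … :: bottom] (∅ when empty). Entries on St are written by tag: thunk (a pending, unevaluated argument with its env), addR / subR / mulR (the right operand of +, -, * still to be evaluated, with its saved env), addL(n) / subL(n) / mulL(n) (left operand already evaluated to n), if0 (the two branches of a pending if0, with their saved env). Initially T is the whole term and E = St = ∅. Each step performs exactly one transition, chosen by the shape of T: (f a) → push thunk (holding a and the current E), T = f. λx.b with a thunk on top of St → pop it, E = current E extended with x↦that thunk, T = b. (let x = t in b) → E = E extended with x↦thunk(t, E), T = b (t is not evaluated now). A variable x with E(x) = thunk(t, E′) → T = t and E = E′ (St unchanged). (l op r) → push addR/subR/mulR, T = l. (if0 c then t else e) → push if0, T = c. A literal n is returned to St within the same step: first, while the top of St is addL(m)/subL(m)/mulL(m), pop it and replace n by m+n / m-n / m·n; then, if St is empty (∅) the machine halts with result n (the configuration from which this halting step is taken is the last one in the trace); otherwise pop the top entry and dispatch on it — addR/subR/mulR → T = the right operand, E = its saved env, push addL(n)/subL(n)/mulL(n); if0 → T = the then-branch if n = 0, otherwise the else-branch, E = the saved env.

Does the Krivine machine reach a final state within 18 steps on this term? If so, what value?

Answer: 6

Execution trace:
t=0: [T=((let w = (if0 2 then 3 else -2) in w) * ((λv. ((λp. -3) 3)) (if0 -2 then 3 else -4))) | E=∅ | St=∅]
t=1: [T=(let w = (if0 2 then 3 else -2) in w) | E=∅ | St=[mulR]]
t=2: [T=w | E={w↦thunk((if0 2 then 3 else -2), ∅)} | St=[mulR]]
t=3: [T=(if0 2 then 3 else -2) | E=∅ | St=[mulR]]
t=4: [T=2 | E=∅ | St=[if0 :: mulR]]
t=5: [T=-2 | E=∅ | St=[mulR]]
t=6: [T=((λv. ((λp. -3) 3)) (if0 -2 then 3 else -4)) | E=∅ | St=[mulL(-2)]]
t=7: [T=(λv. ((λp. -3) 3)) | E=∅ | St=[thunk :: mulL(-2)]]
t=8: [T=((λp. -3) 3) | E={v↦thunk((if0 -2 then 3 else -4), ∅)} | St=[mulL(-2)]]
t=9: [T=(λp. -3) | E={v↦thunk((if0 -2 then 3 else -4), ∅)} | St=[thunk :: mulL(-2)]]
t=10: [T=-3 | E={p↦thunk(3, {v↦thunk((if0 -2 then 3 else -4), ∅)}), v↦thunk((if0 -2 then 3 else -4), ∅)} | St=[mulL(-2)]]
→ final value 6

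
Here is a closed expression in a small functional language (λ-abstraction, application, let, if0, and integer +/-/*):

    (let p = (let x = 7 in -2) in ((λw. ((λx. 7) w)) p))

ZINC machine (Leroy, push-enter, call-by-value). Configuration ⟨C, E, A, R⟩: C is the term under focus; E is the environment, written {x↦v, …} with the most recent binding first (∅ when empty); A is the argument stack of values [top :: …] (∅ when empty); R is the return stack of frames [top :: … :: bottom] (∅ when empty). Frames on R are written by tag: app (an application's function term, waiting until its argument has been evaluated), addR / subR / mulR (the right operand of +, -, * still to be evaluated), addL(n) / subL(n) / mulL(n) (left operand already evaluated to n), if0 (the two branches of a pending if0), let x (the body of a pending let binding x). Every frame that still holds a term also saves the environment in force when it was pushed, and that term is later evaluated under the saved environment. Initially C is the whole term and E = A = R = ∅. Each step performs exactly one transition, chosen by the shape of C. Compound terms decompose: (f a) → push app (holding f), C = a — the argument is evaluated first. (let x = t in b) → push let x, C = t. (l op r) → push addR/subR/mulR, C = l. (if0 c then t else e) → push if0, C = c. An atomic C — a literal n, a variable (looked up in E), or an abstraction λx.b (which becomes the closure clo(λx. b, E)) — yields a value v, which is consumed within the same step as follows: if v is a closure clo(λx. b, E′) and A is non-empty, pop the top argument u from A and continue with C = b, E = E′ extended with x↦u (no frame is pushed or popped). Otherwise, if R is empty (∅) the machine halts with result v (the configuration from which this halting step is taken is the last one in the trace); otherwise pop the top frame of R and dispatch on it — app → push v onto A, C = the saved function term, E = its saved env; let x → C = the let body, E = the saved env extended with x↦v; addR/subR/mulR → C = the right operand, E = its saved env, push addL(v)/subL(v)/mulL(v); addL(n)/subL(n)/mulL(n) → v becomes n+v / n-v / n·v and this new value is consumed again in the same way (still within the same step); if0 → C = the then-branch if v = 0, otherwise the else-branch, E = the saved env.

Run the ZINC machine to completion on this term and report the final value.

Answer: 7

Machine steps:
[0] ⟨C=(let p = (let x = 7 in -2) in ((λw. ((λx. 7) w)) p)); E=∅; A=∅; R=∅⟩
[1] ⟨C=(let x = 7 in -2); E=∅; A=∅; R=[let p]⟩
[2] ⟨C=7; E=∅; A=∅; R=[let x :: let p]⟩
[3] ⟨C=-2; E={x↦7}; A=∅; R=[let p]⟩
[4] ⟨C=((λw. ((λx. 7) w)) p); E={p↦-2}; A=∅; R=∅⟩
[5] ⟨C=p; E={p↦-2}; A=∅; R=[app]⟩
[6] ⟨C=(λw. ((λx. 7) w)); E={p↦-2}; A=[-2]; R=∅⟩
[7] ⟨C=((λx. 7) w); E={w↦-2, p↦-2}; A=∅; R=∅⟩
[8] ⟨C=w; E={w↦-2, p↦-2}; A=∅; R=[app]⟩
[9] ⟨C=(λx. 7); E={w↦-2, p↦-2}; A=[-2]; R=∅⟩
[10] ⟨C=7; E={x↦-2, w↦-2, p↦-2}; A=∅; R=∅⟩
→ final value 7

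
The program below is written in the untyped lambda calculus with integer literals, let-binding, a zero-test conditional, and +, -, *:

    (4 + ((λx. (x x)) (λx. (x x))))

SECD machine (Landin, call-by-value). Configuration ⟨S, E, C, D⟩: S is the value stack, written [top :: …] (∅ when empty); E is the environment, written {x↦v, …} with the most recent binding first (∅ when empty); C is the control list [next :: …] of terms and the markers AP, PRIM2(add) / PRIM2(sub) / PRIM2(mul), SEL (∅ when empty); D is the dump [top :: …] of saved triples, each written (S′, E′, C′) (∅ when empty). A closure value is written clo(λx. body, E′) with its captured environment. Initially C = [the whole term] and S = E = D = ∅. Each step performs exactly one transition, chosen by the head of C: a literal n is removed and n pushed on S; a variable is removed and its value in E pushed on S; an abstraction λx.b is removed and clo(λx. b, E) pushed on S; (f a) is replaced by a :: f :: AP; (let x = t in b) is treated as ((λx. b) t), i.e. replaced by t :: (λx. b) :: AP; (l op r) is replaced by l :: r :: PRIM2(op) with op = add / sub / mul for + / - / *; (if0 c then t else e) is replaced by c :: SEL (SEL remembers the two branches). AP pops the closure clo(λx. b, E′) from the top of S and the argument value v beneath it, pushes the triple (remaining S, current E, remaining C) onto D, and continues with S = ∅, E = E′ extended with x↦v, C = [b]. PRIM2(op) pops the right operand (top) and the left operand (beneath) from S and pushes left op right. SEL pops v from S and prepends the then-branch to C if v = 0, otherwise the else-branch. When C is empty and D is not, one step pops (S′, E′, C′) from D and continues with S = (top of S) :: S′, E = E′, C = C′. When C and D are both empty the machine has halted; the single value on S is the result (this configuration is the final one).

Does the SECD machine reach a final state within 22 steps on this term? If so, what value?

t=0: ⟨S=∅; E=∅; C=[(4 + ((λx. (x x)) (λx. (x x))))]; D=∅⟩
t=1: ⟨S=∅; E=∅; C=[4 :: ((λx. (x x)) (λx. (x x))) :: PRIM2(add)]; D=∅⟩
t=2: ⟨S=[4]; E=∅; C=[((λx. (x x)) (λx. (x x))) :: PRIM2(add)]; D=∅⟩
t=3: ⟨S=[4]; E=∅; C=[(λx. (x x)) :: (λx. (x x)) :: AP :: PRIM2(add)]; D=∅⟩
t=4: ⟨S=[clo(λx. (x x), ∅) :: 4]; E=∅; C=[(λx. (x x)) :: AP :: PRIM2(add)]; D=∅⟩
t=5: ⟨S=[clo(λx. (x x), ∅) :: clo(λx. (x x), ∅) :: 4]; E=∅; C=[AP :: PRIM2(add)]; D=∅⟩
t=6: ⟨S=∅; E={x↦clo(λx. (x x), ∅)}; C=[(x x)]; D=[([4], ∅, [PRIM2(add)])]⟩
t=7: ⟨S=∅; E={x↦clo(λx. (x x), ∅)}; C=[x :: x :: AP]; D=[([4], ∅, [PRIM2(add)])]⟩
t=8: ⟨S=[clo(λx. (x x), ∅)]; E={x↦clo(λx. (x x), ∅)}; C=[x :: AP]; D=[([4], ∅, [PRIM2(add)])]⟩
t=9: ⟨S=[clo(λx. (x x), ∅) :: clo(λx. (x x), ∅)]; E={x↦clo(λx. (x x), ∅)}; C=[AP]; D=[([4], ∅, [PRIM2(add)])]⟩
t=10: ⟨S=∅; E={x↦clo(λx. (x x), ∅)}; C=[(x x)]; D=[(∅, {x↦clo(λx. (x x), ∅)}, ∅) :: ([4], ∅, [PRIM2(add)])]⟩
t=11: ⟨S=∅; E={x↦clo(λx. (x x), ∅)}; C=[x :: x :: AP]; D=[(∅, {x↦clo(λx. (x x), ∅)}, ∅) :: ([4], ∅, [PRIM2(add)])]⟩
t=12: ⟨S=[clo(λx. (x x), ∅)]; E={x↦clo(λx. (x x), ∅)}; C=[x :: AP]; D=[(∅, {x↦clo(λx. (x x), ∅)}, ∅) :: ([4], ∅, [PRIM2(add)])]⟩
t=13: ⟨S=[clo(λx. (x x), ∅) :: clo(λx. (x x), ∅)]; E={x↦clo(λx. (x x), ∅)}; C=[AP]; D=[(∅, {x↦clo(λx. (x x), ∅)}, ∅) :: ([4], ∅, [PRIM2(add)])]⟩
t=14: ⟨S=∅; E={x↦clo(λx. (x x), ∅)}; C=[(x x)]; D=[(∅, {x↦clo(λx. (x x), ∅)}, ∅) :: (∅, {x↦clo(λx. (x x), ∅)}, ∅) :: ([4], ∅, [PRIM2(add)])]⟩
t=15: ⟨S=∅; E={x↦clo(λx. (x x), ∅)}; C=[x :: x :: AP]; D=[(∅, {x↦clo(λx. (x x), ∅)}, ∅) :: (∅, {x↦clo(λx. (x x), ∅)}, ∅) :: ([4], ∅, [PRIM2(add)])]⟩
t=16: ⟨S=[clo(λx. (x x), ∅)]; E={x↦clo(λx. (x x), ∅)}; C=[x :: AP]; D=[(∅, {x↦clo(λx. (x x), ∅)}, ∅) :: (∅, {x↦clo(λx. (x x), ∅)}, ∅) :: ([4], ∅, [PRIM2(add)])]⟩
t=17: ⟨S=[clo(λx. (x x), ∅) :: clo(λx. (x x), ∅)]; E={x↦clo(λx. (x x), ∅)}; C=[AP]; D=[(∅, {x↦clo(λx. (x x), ∅)}, ∅) :: (∅, {x↦clo(λx. (x x), ∅)}, ∅) :: ([4], ∅, [PRIM2(add)])]⟩
t=18: ⟨S=∅; E={x↦clo(λx. (x x), ∅)}; C=[(x x)]; D=[(∅, {x↦clo(λx. (x x), ∅)}, ∅) :: (∅, {x↦clo(λx. (x x), ∅)}, ∅) :: (∅, {x↦clo(λx. (x x), ∅)}, ∅) :: ([4], ∅, [PRIM2(add)])]⟩
t=19: ⟨S=∅; E={x↦clo(λx. (x x), ∅)}; C=[x :: x :: AP]; D=[(∅, {x↦clo(λx. (x x), ∅)}, ∅) :: (∅, {x↦clo(λx. (x x), ∅)}, ∅) :: (∅, {x↦clo(λx. (x x), ∅)}, ∅) :: ([4], ∅, [PRIM2(add)])]⟩
t=20: ⟨S=[clo(λx. (x x), ∅)]; E={x↦clo(λx. (x x), ∅)}; C=[x :: AP]; D=[(∅, {x↦clo(λx. (x x), ∅)}, ∅) :: (∅, {x↦clo(λx. (x x), ∅)}, ∅) :: (∅, {x↦clo(λx. (x x), ∅)}, ∅) :: ([4], ∅, [PRIM2(add)])]⟩
t=21: ⟨S=[clo(λx. (x x), ∅) :: clo(λx. (x x), ∅)]; E={x↦clo(λx. (x x), ∅)}; C=[AP]; D=[(∅, {x↦clo(λx. (x x), ∅)}, ∅) :: (∅, {x↦clo(λx. (x x), ∅)}, ∅) :: (∅, {x↦clo(λx. (x x), ∅)}, ∅) :: ([4], ∅, [PRIM2(add)])]⟩
t=22: ⟨S=∅; E={x↦clo(λx. (x x), ∅)}; C=[(x x)]; D=[(∅, {x↦clo(λx. (x x), ∅)}, ∅) :: (∅, {x↦clo(λx. (x x), ∅)}, ∅) :: (∅, {x↦clo(λx. (x x), ∅)}, ∅) :: (∅, {x↦clo(λx. (x x), ∅)}, ∅) :: ([4], ∅, [PRIM2(add)])]⟩
→ 22 transitions taken and the configuration is still not final: no result within 22 steps

Answer: DIVERGES (no final state within 22 steps)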